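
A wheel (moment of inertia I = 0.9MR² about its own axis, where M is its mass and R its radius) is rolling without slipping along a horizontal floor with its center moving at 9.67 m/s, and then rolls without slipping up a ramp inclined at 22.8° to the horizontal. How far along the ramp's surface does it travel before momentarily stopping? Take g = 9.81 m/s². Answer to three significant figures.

d ≈ 23.4 m

Here I = 0.9MR², so the shape factor k = I/(MR²) = 0.9.
Since it rolls without slipping, ω = v/R and KE = ½Mv² + ½Iω² = ½(1+k)Mv² = (19/20)Mv².
Setting this equal to Mgh gives the vertical rise h = (1+k)v₀²/(2g) = 1.9×9.67²/(2×9.81) = 9.055 m.
Along the incline, d = h/sinθ = 9.055/sin22.8° ≈ 23.4 m.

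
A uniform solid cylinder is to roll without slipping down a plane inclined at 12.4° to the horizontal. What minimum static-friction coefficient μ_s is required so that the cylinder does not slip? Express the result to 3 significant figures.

μ_min ≈ 0.0733

With I = (1/2)MR², the ratio k = I/(MR²) is 0.5.
Translational: Mg sinθ − f = Ma. Rotational about the CM: fR = Iα = kMRa, so f = kMa.
These give a = g sinθ/(1+k) and the required friction f = kMg sinθ/(1+k).
With N = Mg cosθ, the no-slip condition f ≤ μN gives μ_min = f/N = k tanθ/(1+k).
μ_min = 0.5 × tan12.4° / 1.5 ≈ 0.0733.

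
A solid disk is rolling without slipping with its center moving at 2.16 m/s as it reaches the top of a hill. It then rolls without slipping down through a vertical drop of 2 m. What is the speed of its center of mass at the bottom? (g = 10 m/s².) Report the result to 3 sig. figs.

With I = (1/2)MR², the ratio k = I/(MR²) is 0.5.
Pure rolling means v = ωR; then KE = ½Mv² + ½I(v/R)² = ½(1+k)Mv² = (3/4)Mv².
Conserving energy between top and bottom: (3/4)Mv² = (3/4)Mv₀² + Mgh, hence v² = v₀² + 2gh/(1+k).
v = √(2.16² + 2×10×2/1.5) = √31.33 ≈ 5.60 m/s.

v ≈ 5.60 m/s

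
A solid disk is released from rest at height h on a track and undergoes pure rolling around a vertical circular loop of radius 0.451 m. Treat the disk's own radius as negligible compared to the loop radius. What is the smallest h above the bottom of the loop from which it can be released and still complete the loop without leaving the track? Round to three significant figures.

With I = (1/2)MR², the ratio k = I/(MR²) is 0.5.
At the top of the loop, the minimum-contact condition is Mg = Mv_top²/r, so v_top² = gr.
With ω = v/R, the kinetic energy at speed v is ½(1+k)Mv² = (3/4)Mv².
Energy conservation from release (height h) to the top (height 2r): Mgh = Mg(2r) + (3/4)M·gr.
Thus h_min = 2r + (1+k)r/2 = r(2 + 1.5/2) = 0.451 × 2.75 ≈ 1.24 m.

h_min ≈ 1.24 m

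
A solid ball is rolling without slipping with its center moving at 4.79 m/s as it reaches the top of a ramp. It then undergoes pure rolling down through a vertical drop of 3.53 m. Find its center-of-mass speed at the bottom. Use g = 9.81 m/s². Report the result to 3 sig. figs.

v ≈ 8.51 m/s

Here I = (2/5)MR², so the shape factor k = I/(MR²) = 0.4.
Rolling without slipping gives ω = v/R, so the total kinetic energy is ½Mv² + ½Iω² = ½(1+k)Mv² = (7/10)Mv².
Conserving energy between top and bottom: (7/10)Mv² = (7/10)Mv₀² + Mgh, hence v² = v₀² + 2gh/(1+k).
v = √(4.79² + 2×9.81×3.53/1.4) = √72.41 ≈ 8.51 m/s.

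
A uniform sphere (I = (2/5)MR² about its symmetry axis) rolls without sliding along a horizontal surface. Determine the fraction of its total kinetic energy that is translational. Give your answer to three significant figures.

fraction ≈ 0.714

With I = (2/5)MR², the ratio k = I/(MR²) is 0.4.
With ω = v/R, KE_trans = ½Mv² and KE_rot = ½Iω² = ½kMv², so KE_total = ½(1+k)Mv².
The translational fraction is therefore 1/(1+k) = 1/1.4 ≈ 0.714.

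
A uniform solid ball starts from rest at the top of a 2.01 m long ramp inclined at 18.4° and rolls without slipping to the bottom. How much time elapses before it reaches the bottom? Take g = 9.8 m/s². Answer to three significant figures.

t ≈ 1.35 s

The moment of inertia is (2/5)MR², giving k ≡ I/(MR²) = 0.4.
Newton's second law down the slope: Mg sinθ − f = Ma. The torque equation fR = Iα (with α = a/R) gives f = kMa.
Hence a = g sinθ/(1+k) = 9.8×sin18.4°/1.4 = 2.21 m/s².
Starting from rest, L = ½at², so t = √(2L/a) = √(2×2.01/2.21) ≈ 1.35 s.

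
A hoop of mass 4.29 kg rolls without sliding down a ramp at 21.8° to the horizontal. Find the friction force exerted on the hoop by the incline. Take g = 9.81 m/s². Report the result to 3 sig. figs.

f ≈ 7.81 N

Here I = MR², so the shape factor k = I/(MR²) = 1.
Newton's second law down the slope: Mg sinθ − f = Ma. The torque equation fR = Iα (with α = a/R) gives f = kMa.
Combining, a = g sinθ/(1+k) and f = kMa = kMg sinθ/(1+k).
f = 1 × 4.29 × 9.81 × sin21.8° / 2 ≈ 7.81 N.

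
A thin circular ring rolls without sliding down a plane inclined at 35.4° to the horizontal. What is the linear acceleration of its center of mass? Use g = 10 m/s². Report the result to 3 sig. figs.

Here I = MR², so the shape factor k = I/(MR²) = 1.
Newton's second law down the slope: Mg sinθ − f = Ma. The torque equation fR = Iα (with α = a/R) gives f = kMa.
Eliminating f: Mg sinθ = (1+k)Ma, so a = g sinθ/(1+k) = 10 × sin35.4° / 2 ≈ 2.90 m/s².

a ≈ 2.90 m/s²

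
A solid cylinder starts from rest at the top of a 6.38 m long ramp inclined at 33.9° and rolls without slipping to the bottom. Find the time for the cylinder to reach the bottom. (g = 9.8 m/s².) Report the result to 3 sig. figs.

With I = (1/2)MR², the ratio k = I/(MR²) is 0.5.
Translational: Mg sinθ − f = Ma. Rotational about the CM: fR = Iα = kMRa, so f = kMa.
Hence a = g sinθ/(1+k) = 9.8×sin33.9°/1.5 = 3.644 m/s².
Starting from rest, L = ½at², so t = √(2L/a) = √(2×6.38/3.644) ≈ 1.87 s.

t ≈ 1.87 s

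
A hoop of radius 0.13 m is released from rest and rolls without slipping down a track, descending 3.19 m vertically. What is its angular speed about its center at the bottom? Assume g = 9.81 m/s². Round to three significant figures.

ω ≈ 43.0 rad/s

The moment of inertia is MR², giving k ≡ I/(MR²) = 1.
The rolling condition ω = v/R makes the rotational term ½I(v/R)² = ½kMv², so KE_total = ½(1+k)Mv² = Mv².
Energy conservation Mgh = ½(1+k)Mv² gives v = √(2gh/(1+k)) = √(2 × 9.81 × 3.19 / 2) = 5.594 m/s.
The angular speed follows from ω = v/R = 5.594/0.13 ≈ 43.0 rad/s.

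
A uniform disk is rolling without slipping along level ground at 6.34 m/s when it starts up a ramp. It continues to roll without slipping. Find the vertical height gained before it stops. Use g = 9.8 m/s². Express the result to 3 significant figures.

Here I = (1/2)MR², so the shape factor k = I/(MR²) = 0.5.
The rolling condition ω = v/R makes the rotational term ½I(v/R)² = ½kMv², so KE_total = ½(1+k)Mv² = (3/4)Mv².
All of this converts to potential energy at the highest point: (3/4)Mv₀² = Mgh.
Thus h = (1+k)v₀²/(2g) = 1.5 × 6.34² / (2 × 9.8) ≈ 3.08 m.

h ≈ 3.08 m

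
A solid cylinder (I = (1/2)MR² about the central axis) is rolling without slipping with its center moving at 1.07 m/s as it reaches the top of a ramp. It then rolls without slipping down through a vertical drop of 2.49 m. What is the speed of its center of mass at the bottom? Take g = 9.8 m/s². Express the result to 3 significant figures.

v ≈ 5.80 m/s

For this body I = (1/2)MR², i.e. k = I/(MR²) = 0.5.
Since it rolls without slipping, ω = v/R and KE = ½Mv² + ½Iω² = ½(1+k)Mv² = (3/4)Mv².
Energy conservation: (3/4)Mv₀² + Mgh = (3/4)Mv², so v² = v₀² + 2gh/(1+k).
v = √(1.07² + 2×9.8×2.49/1.5) = √33.68 ≈ 5.80 m/s.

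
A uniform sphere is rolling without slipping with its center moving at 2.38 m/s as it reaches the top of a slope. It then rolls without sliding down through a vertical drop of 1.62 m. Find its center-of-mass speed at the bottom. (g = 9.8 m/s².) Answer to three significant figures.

v ≈ 5.32 m/s

Here I = (2/5)MR², so the shape factor k = I/(MR²) = 0.4.
The rolling condition ω = v/R makes the rotational term ½I(v/R)² = ½kMv², so KE_total = ½(1+k)Mv² = (7/10)Mv².
Energy conservation: (7/10)Mv₀² + Mgh = (7/10)Mv², so v² = v₀² + 2gh/(1+k).
v = √(2.38² + 2×9.8×1.62/1.4) = √28.34 ≈ 5.32 m/s.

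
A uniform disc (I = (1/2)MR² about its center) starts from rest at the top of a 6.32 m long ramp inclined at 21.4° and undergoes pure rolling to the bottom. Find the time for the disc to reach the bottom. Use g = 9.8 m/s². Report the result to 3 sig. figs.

With I = (1/2)MR², the ratio k = I/(MR²) is 0.5.
Along the incline Mg sinθ − f = Ma, and torque about the center fR = Iα = kMR²(a/R) gives f = kMa.
Hence a = g sinθ/(1+k) = 9.8×sin21.4°/1.5 = 2.384 m/s².
With constant a from rest, t = √(2L/a) = √(2·6.32/2.384) ≈ 2.30 s.

t ≈ 2.30 s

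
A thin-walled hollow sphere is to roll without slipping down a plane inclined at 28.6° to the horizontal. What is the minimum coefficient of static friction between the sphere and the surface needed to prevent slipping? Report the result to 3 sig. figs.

μ_min ≈ 0.218

With I = (2/3)MR², the ratio k = I/(MR²) is 2/3.
Translational: Mg sinθ − f = Ma. Rotational about the CM: fR = Iα = kMRa, so f = kMa.
These give a = g sinθ/(1+k) and the required friction f = kMg sinθ/(1+k).
The normal force is N = Mg cosθ, so μ_min = f/N = k tanθ/(1+k).
μ_min = (2/3) × tan28.6° / 1.667 ≈ 0.218.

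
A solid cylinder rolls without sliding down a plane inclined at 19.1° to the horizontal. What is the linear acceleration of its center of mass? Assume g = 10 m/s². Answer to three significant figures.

a ≈ 2.18 m/s²

The moment of inertia is (1/2)MR², giving k ≡ I/(MR²) = 0.5.
Translational: Mg sinθ − f = Ma. Rotational about the CM: fR = Iα = kMRa, so f = kMa.
Eliminating f: Mg sinθ = (1+k)Ma, so a = g sinθ/(1+k) = 10 × sin19.1° / 1.5 ≈ 2.18 m/s².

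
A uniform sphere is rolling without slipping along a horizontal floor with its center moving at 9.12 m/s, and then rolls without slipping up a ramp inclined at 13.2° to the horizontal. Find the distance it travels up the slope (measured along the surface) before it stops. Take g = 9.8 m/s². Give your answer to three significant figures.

d ≈ 26.0 m

Here I = (2/5)MR², so the shape factor k = I/(MR²) = 0.4.
Rolling without slipping gives ω = v/R, so the total kinetic energy is ½Mv² + ½Iω² = ½(1+k)Mv² = (7/10)Mv².
Setting this equal to Mgh gives the vertical rise h = (1+k)v₀²/(2g) = 1.4×9.12²/(2×9.8) = 5.941 m.
Along the incline, d = h/sinθ = 5.941/sin13.2° ≈ 26.0 m.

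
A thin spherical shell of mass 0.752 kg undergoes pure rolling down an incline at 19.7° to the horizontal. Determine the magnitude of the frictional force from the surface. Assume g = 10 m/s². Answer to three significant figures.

f ≈ 1.01 N

For this body I = (2/3)MR², i.e. k = I/(MR²) = 2/3.
Along the incline Mg sinθ − f = Ma, and torque about the center fR = Iα = kMR²(a/R) gives f = kMa.
Combining, a = g sinθ/(1+k) and f = kMa = kMg sinθ/(1+k).
f = (2/3) × 0.752 × 10 × sin19.7° / 1.667 ≈ 1.01 N.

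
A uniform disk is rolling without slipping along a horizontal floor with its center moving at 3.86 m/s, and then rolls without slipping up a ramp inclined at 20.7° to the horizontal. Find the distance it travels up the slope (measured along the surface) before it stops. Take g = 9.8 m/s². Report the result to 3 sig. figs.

d ≈ 3.23 m

Here I = (1/2)MR², so the shape factor k = I/(MR²) = 0.5.
Since it rolls without slipping, ω = v/R and KE = ½Mv² + ½Iω² = ½(1+k)Mv² = (3/4)Mv².
Setting this equal to Mgh gives the vertical rise h = (1+k)v₀²/(2g) = 1.5×3.86²/(2×9.8) = 1.14 m.
Along the incline, d = h/sinθ = 1.14/sin20.7° ≈ 3.23 m.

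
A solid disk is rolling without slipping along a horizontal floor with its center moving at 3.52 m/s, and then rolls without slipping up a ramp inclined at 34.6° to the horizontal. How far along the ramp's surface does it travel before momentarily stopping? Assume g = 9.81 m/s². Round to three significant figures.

d ≈ 1.67 m

With I = (1/2)MR², the ratio k = I/(MR²) is 0.5.
Since it rolls without slipping, ω = v/R and KE = ½Mv² + ½Iω² = ½(1+k)Mv² = (3/4)Mv².
Setting this equal to Mgh gives the vertical rise h = (1+k)v₀²/(2g) = 1.5×3.52²/(2×9.81) = 0.9473 m.
The distance along the slope is d = h/sinθ = 0.9473/sin34.6° ≈ 1.67 m.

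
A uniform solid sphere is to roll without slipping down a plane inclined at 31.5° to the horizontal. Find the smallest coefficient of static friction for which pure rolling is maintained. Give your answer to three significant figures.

The moment of inertia is (2/5)MR², giving k ≡ I/(MR²) = 0.4.
Newton's second law down the slope: Mg sinθ − f = Ma. The torque equation fR = Iα (with α = a/R) gives f = kMa.
These give a = g sinθ/(1+k) and the required friction f = kMg sinθ/(1+k).
The normal force is N = Mg cosθ, so μ_min = f/N = k tanθ/(1+k).
μ_min = 0.4 × tan31.5° / 1.4 ≈ 0.175.

μ_min ≈ 0.175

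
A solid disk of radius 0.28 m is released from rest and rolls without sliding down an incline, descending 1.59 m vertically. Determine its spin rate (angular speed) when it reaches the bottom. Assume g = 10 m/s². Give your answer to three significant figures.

With I = (1/2)MR², the ratio k = I/(MR²) is 0.5.
Pure rolling means v = ωR; then KE = ½Mv² + ½I(v/R)² = ½(1+k)Mv² = (3/4)Mv².
Energy conservation Mgh = ½(1+k)Mv² gives v = √(2gh/(1+k)) = √(2 × 10 × 1.59 / 1.5) = 4.604 m/s.
The angular speed follows from ω = v/R = 4.604/0.28 ≈ 16.4 rad/s.

ω ≈ 16.4 rad/s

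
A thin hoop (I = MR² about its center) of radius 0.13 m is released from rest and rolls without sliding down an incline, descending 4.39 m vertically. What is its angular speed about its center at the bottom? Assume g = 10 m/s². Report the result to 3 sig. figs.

Here I = MR², so the shape factor k = I/(MR²) = 1.
Since it rolls without slipping, ω = v/R and KE = ½Mv² + ½Iω² = ½(1+k)Mv² = Mv².
Energy conservation Mgh = ½(1+k)Mv² gives v = √(2gh/(1+k)) = √(2 × 10 × 4.39 / 2) = 6.626 m/s.
Then ω = v/R = 6.626 / 0.13 ≈ 51.0 rad/s.

ω ≈ 51.0 rad/s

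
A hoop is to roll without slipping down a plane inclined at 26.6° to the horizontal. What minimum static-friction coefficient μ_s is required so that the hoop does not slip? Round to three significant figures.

μ_min ≈ 0.250

For this body I = MR², i.e. k = I/(MR²) = 1.
Along the incline Mg sinθ − f = Ma, and torque about the center fR = Iα = kMR²(a/R) gives f = kMa.
These give a = g sinθ/(1+k) and the required friction f = kMg sinθ/(1+k).
The normal force is N = Mg cosθ, so μ_min = f/N = k tanθ/(1+k).
μ_min = 1 × tan26.6° / 2 ≈ 0.250.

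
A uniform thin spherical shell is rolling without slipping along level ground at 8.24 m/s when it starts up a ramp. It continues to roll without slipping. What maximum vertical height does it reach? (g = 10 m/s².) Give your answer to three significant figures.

h ≈ 5.66 m

With I = (2/3)MR², the ratio k = I/(MR²) is 2/3.
Since it rolls without slipping, ω = v/R and KE = ½Mv² + ½Iω² = ½(1+k)Mv² = (5/6)Mv².
At the top the kinetic energy is zero, so (5/6)Mv₀² = Mgh.
Thus h = (1+k)v₀²/(2g) = 1.667 × 8.24² / (2 × 10) ≈ 5.66 m.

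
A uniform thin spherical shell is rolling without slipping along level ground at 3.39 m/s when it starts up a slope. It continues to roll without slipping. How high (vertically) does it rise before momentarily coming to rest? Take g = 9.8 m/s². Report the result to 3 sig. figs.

The moment of inertia is (2/3)MR², giving k ≡ I/(MR²) = 2/3.
The rolling condition ω = v/R makes the rotational term ½I(v/R)² = ½kMv², so KE_total = ½(1+k)Mv² = (5/6)Mv².
All of this converts to potential energy at the highest point: (5/6)Mv₀² = Mgh.
Thus h = (1+k)v₀²/(2g) = 1.667 × 3.39² / (2 × 9.8) ≈ 0.977 m.

h ≈ 0.977 m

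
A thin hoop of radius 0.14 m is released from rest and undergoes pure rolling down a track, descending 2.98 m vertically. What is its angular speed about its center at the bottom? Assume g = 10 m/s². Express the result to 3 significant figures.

With I = MR², the ratio k = I/(MR²) is 1.
Since it rolls without slipping, ω = v/R and KE = ½Mv² + ½Iω² = ½(1+k)Mv² = Mv².
Energy conservation Mgh = ½(1+k)Mv² gives v = √(2gh/(1+k)) = √(2 × 10 × 2.98 / 2) = 5.459 m/s.
The angular speed follows from ω = v/R = 5.459/0.14 ≈ 39.0 rad/s.

ω ≈ 39.0 rad/s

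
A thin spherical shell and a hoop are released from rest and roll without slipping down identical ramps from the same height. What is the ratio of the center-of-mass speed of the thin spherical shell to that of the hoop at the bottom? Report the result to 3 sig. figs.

v_ratio ≈ 1.10

Each satisfies Mgh = ½(1+k)Mv² with k = I/(MR²), so v ∝ 1/√(1+k).
For the thin spherical shell k = 2/3; for the hoop k = 1.
v₁/v₂ = √((1+k₂)/(1+k₁)) = √(2/1.667) ≈ 1.10.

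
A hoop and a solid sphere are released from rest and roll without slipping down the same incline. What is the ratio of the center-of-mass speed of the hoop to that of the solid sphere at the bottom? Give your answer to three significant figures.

Each satisfies Mgh = ½(1+k)Mv² with k = I/(MR²), so v ∝ 1/√(1+k).
For the hoop k = 1; for the solid sphere k = 0.4.
v₁/v₂ = √((1+k₂)/(1+k₁)) = √(1.4/2) ≈ 0.837.

v_ratio ≈ 0.837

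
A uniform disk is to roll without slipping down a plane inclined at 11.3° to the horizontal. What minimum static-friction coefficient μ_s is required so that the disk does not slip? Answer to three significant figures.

μ_min ≈ 0.0666

For this body I = (1/2)MR², i.e. k = I/(MR²) = 0.5.
Translational: Mg sinθ − f = Ma. Rotational about the CM: fR = Iα = kMRa, so f = kMa.
These give a = g sinθ/(1+k) and the required friction f = kMg sinθ/(1+k).
The normal force is N = Mg cosθ, so μ_min = f/N = k tanθ/(1+k).
μ_min = 0.5 × tan11.3° / 1.5 ≈ 0.0666.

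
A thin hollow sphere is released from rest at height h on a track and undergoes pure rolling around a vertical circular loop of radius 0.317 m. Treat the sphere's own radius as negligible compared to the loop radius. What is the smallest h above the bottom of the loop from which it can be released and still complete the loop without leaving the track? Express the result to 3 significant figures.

The moment of inertia is (2/3)MR², giving k ≡ I/(MR²) = 2/3.
At the top, contact is just lost when gravity alone supplies the centripetal force: Mg = Mv_top²/r, i.e. v_top² = gr.
With ω = v/R, the kinetic energy at speed v is ½(1+k)Mv² = (5/6)Mv².
Energy conservation from release (height h) to the top (height 2r): Mgh = Mg(2r) + (5/6)M·gr.
Thus h_min = 2r + (1+k)r/2 = r(2 + 1.667/2) = 0.317 × 2.833 ≈ 0.898 m.

h_min ≈ 0.898 m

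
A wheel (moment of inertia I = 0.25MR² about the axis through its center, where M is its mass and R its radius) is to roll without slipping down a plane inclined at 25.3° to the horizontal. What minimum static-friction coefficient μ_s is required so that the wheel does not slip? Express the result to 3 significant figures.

μ_min ≈ 0.0945

The moment of inertia is 0.25MR², giving k ≡ I/(MR²) = 0.25.
Translational: Mg sinθ − f = Ma. Rotational about the CM: fR = Iα = kMRa, so f = kMa.
These give a = g sinθ/(1+k) and the required friction f = kMg sinθ/(1+k).
The normal force is N = Mg cosθ, so μ_min = f/N = k tanθ/(1+k).
μ_min = 0.25 × tan25.3° / 1.25 ≈ 0.0945.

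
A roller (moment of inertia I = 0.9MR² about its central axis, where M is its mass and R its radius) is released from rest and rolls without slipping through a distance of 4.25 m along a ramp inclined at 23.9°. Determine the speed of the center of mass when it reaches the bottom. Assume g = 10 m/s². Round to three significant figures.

The moment of inertia is 0.9MR², giving k ≡ I/(MR²) = 0.9.
Since it rolls without slipping, ω = v/R and KE = ½Mv² + ½Iω² = ½(1+k)Mv² = (19/20)Mv².
The vertical drop is h = L sinθ = 4.25 × sin23.9° = 1.722 m.
Energy conservation: Mgh = (19/20)Mv², so v = √(2gh/(1+k)) = √(2 × 10 × 1.722 / 1.9) ≈ 4.26 m/s.

v ≈ 4.26 m/s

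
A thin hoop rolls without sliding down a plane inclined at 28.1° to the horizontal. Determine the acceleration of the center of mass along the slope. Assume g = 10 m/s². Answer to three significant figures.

a ≈ 2.36 m/s²

With I = MR², the ratio k = I/(MR²) is 1.
Translational: Mg sinθ − f = Ma. Rotational about the CM: fR = Iα = kMRa, so f = kMa.
Eliminating f: Mg sinθ = (1+k)Ma, so a = g sinθ/(1+k) = 10 × sin28.1° / 2 ≈ 2.36 m/s².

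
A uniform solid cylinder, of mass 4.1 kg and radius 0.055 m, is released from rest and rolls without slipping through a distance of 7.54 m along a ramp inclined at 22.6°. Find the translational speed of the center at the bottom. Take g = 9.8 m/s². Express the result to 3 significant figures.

Here I = (1/2)MR², so the shape factor k = I/(MR²) = 0.5.
Since it rolls without slipping, ω = v/R and KE = ½Mv² + ½Iω² = ½(1+k)Mv² = (3/4)Mv².
The vertical drop is h = L sinθ = 7.54 × sin22.6° = 2.898 m.
Energy conservation: Mgh = (3/4)Mv², so v = √(2gh/(1+k)) = √(2 × 9.8 × 2.898 / 1.5) ≈ 6.15 m/s.

v ≈ 6.15 m/s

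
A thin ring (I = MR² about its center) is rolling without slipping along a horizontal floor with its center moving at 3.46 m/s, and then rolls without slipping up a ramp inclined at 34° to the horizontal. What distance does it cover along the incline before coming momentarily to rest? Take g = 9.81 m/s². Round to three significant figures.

d ≈ 2.18 m

For this body I = MR², i.e. k = I/(MR²) = 1.
The rolling condition ω = v/R makes the rotational term ½I(v/R)² = ½kMv², so KE_total = ½(1+k)Mv² = Mv².
Setting this equal to Mgh gives the vertical rise h = (1+k)v₀²/(2g) = 2×3.46²/(2×9.81) = 1.22 m.
Along the incline, d = h/sinθ = 1.22/sin34° ≈ 2.18 m.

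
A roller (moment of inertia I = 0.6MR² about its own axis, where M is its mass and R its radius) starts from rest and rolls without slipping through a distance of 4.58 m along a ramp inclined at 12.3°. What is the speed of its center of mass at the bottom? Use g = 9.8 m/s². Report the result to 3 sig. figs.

Here I = 0.6MR², so the shape factor k = I/(MR²) = 0.6.
Pure rolling means v = ωR; then KE = ½Mv² + ½I(v/R)² = ½(1+k)Mv² = (4/5)Mv².
The vertical drop is h = L sinθ = 4.58 × sin12.3° = 0.9757 m.
Energy conservation: Mgh = (4/5)Mv², so v = √(2gh/(1+k)) = √(2 × 9.8 × 0.9757 / 1.6) ≈ 3.46 m/s.

v ≈ 3.46 m/s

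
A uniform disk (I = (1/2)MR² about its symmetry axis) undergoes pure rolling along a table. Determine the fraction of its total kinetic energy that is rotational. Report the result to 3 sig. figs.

fraction ≈ 0.333

Here I = (1/2)MR², so the shape factor k = I/(MR²) = 0.5.
Since ω = v/R, the translational part is ½Mv² and the rotational part is ½I(v/R)² = ½kMv²; the total is ½(1+k)Mv².
The rotational fraction is therefore k/(1+k) = 0.5/1.5 ≈ 0.333.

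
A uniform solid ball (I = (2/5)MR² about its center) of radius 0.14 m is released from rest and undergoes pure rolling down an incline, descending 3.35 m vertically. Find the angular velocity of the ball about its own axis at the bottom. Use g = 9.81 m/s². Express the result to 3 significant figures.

For this body I = (2/5)MR², i.e. k = I/(MR²) = 0.4.
Since it rolls without slipping, ω = v/R and KE = ½Mv² + ½Iω² = ½(1+k)Mv² = (7/10)Mv².
Energy conservation Mgh = ½(1+k)Mv² gives v = √(2gh/(1+k)) = √(2 × 9.81 × 3.35 / 1.4) = 6.852 m/s.
Then ω = v/R = 6.852 / 0.14 ≈ 48.9 rad/s.

ω ≈ 48.9 rad/s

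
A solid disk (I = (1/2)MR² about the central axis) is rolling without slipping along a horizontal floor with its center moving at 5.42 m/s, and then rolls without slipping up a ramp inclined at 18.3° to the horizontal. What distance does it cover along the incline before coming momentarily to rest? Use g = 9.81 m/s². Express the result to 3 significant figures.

Here I = (1/2)MR², so the shape factor k = I/(MR²) = 0.5.
Since it rolls without slipping, ω = v/R and KE = ½Mv² + ½Iω² = ½(1+k)Mv² = (3/4)Mv².
Setting this equal to Mgh gives the vertical rise h = (1+k)v₀²/(2g) = 1.5×5.42²/(2×9.81) = 2.246 m.
The distance along the slope is d = h/sinθ = 2.246/sin18.3° ≈ 7.15 m.

d ≈ 7.15 m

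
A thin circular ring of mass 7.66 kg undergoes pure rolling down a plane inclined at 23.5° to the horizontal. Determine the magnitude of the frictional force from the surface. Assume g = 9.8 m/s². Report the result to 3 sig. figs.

f ≈ 15.0 N

For this body I = MR², i.e. k = I/(MR²) = 1.
Translational: Mg sinθ − f = Ma. Rotational about the CM: fR = Iα = kMRa, so f = kMa.
Combining, a = g sinθ/(1+k) and f = kMa = kMg sinθ/(1+k).
f = 1 × 7.66 × 9.8 × sin23.5° / 2 ≈ 15.0 N.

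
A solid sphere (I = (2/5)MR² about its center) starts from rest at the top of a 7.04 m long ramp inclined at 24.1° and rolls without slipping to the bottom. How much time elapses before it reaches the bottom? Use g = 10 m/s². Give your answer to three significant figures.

For this body I = (2/5)MR², i.e. k = I/(MR²) = 0.4.
Translational: Mg sinθ − f = Ma. Rotational about the CM: fR = Iα = kMRa, so f = kMa.
Hence a = g sinθ/(1+k) = 10×sin24.1°/1.4 = 2.917 m/s².
Starting from rest, L = ½at², so t = √(2L/a) = √(2×7.04/2.917) ≈ 2.20 s.

t ≈ 2.20 s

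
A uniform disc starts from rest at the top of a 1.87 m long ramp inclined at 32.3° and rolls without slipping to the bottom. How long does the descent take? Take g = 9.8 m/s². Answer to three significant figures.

The moment of inertia is (1/2)MR², giving k ≡ I/(MR²) = 0.5.
Translational: Mg sinθ − f = Ma. Rotational about the CM: fR = Iα = kMRa, so f = kMa.
Hence a = g sinθ/(1+k) = 9.8×sin32.3°/1.5 = 3.491 m/s².
With constant a from rest, t = √(2L/a) = √(2·1.87/3.491) ≈ 1.04 s.

t ≈ 1.04 s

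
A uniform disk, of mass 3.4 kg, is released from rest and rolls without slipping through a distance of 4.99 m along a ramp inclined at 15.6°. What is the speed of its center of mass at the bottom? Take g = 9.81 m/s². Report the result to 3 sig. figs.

v ≈ 4.19 m/s

The moment of inertia is (1/2)MR², giving k ≡ I/(MR²) = 0.5.
Rolling without slipping gives ω = v/R, so the total kinetic energy is ½Mv² + ½Iω² = ½(1+k)Mv² = (3/4)Mv².
The vertical drop is h = L sinθ = 4.99 × sin15.6° = 1.342 m.
Energy conservation: Mgh = (3/4)Mv², so v = √(2gh/(1+k)) = √(2 × 9.81 × 1.342 / 1.5) ≈ 4.19 m/s.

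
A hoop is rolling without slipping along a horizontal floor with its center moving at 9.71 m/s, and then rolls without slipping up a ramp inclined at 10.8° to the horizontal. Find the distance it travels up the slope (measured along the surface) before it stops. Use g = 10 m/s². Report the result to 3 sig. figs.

d ≈ 50.3 m

With I = MR², the ratio k = I/(MR²) is 1.
The rolling condition ω = v/R makes the rotational term ½I(v/R)² = ½kMv², so KE_total = ½(1+k)Mv² = Mv².
Setting this equal to Mgh gives the vertical rise h = (1+k)v₀²/(2g) = 2×9.71²/(2×10) = 9.428 m.
Along the incline, d = h/sinθ = 9.428/sin10.8° ≈ 50.3 m.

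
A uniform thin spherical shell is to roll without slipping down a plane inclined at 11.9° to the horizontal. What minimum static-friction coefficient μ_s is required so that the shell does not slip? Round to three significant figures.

μ_min ≈ 0.0843

The moment of inertia is (2/3)MR², giving k ≡ I/(MR²) = 2/3.
Translational: Mg sinθ − f = Ma. Rotational about the CM: fR = Iα = kMRa, so f = kMa.
These give a = g sinθ/(1+k) and the required friction f = kMg sinθ/(1+k).
With N = Mg cosθ, the no-slip condition f ≤ μN gives μ_min = f/N = k tanθ/(1+k).
μ_min = (2/3) × tan11.9° / 1.667 ≈ 0.0843.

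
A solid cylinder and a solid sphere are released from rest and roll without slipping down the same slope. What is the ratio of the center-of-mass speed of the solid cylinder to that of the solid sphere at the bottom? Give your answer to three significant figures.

Each satisfies Mgh = ½(1+k)Mv² with k = I/(MR²), so v ∝ 1/√(1+k).
For the solid cylinder k = 0.5; for the solid sphere k = 0.4.
v₁/v₂ = √((1+k₂)/(1+k₁)) = √(1.4/1.5) ≈ 0.966.

v_ratio ≈ 0.966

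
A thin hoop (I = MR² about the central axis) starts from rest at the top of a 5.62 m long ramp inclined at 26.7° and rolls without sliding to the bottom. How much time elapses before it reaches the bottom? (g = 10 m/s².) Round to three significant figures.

t ≈ 2.24 s

With I = MR², the ratio k = I/(MR²) is 1.
Along the incline Mg sinθ − f = Ma, and torque about the center fR = Iα = kMR²(a/R) gives f = kMa.
Hence a = g sinθ/(1+k) = 10×sin26.7°/2 = 2.247 m/s².
Starting from rest, L = ½at², so t = √(2L/a) = √(2×5.62/2.247) ≈ 2.24 s.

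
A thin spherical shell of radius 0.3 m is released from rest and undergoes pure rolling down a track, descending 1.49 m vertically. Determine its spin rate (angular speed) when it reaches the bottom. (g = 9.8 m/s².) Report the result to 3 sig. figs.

Here I = (2/3)MR², so the shape factor k = I/(MR²) = 2/3.
Pure rolling means v = ωR; then KE = ½Mv² + ½I(v/R)² = ½(1+k)Mv² = (5/6)Mv².
Energy conservation Mgh = ½(1+k)Mv² gives v = √(2gh/(1+k)) = √(2 × 9.8 × 1.49 / 1.667) = 4.186 m/s.
Then ω = v/R = 4.186 / 0.3 ≈ 14.0 rad/s.

ω ≈ 14.0 rad/s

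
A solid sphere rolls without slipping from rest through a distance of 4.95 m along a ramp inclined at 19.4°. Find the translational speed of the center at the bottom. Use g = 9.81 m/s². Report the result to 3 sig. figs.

v ≈ 4.80 m/s

Here I = (2/5)MR², so the shape factor k = I/(MR²) = 0.4.
Since it rolls without slipping, ω = v/R and KE = ½Mv² + ½Iω² = ½(1+k)Mv² = (7/10)Mv².
The vertical drop is h = L sinθ = 4.95 × sin19.4° = 1.644 m.
Setting Mgh = (7/10)Mv² gives v = √(2gh/(1+k)) = √(2·9.81·1.644/1.4) ≈ 4.80 m/s.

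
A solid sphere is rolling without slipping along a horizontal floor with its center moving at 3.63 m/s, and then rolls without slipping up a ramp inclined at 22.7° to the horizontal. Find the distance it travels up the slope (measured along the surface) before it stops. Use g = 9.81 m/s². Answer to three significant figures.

d ≈ 2.44 m

Here I = (2/5)MR², so the shape factor k = I/(MR²) = 0.4.
Rolling without slipping gives ω = v/R, so the total kinetic energy is ½Mv² + ½Iω² = ½(1+k)Mv² = (7/10)Mv².
Setting this equal to Mgh gives the vertical rise h = (1+k)v₀²/(2g) = 1.4×3.63²/(2×9.81) = 0.9402 m.
The distance along the slope is d = h/sinθ = 0.9402/sin22.7° ≈ 2.44 m.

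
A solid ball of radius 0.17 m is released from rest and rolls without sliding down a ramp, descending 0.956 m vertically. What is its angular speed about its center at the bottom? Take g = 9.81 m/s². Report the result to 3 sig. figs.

Here I = (2/5)MR², so the shape factor k = I/(MR²) = 0.4.
Since it rolls without slipping, ω = v/R and KE = ½Mv² + ½Iω² = ½(1+k)Mv² = (7/10)Mv².
Energy conservation Mgh = ½(1+k)Mv² gives v = √(2gh/(1+k)) = √(2 × 9.81 × 0.956 / 1.4) = 3.66 m/s.
The angular speed follows from ω = v/R = 3.66/0.17 ≈ 21.5 rad/s.

ω ≈ 21.5 rad/s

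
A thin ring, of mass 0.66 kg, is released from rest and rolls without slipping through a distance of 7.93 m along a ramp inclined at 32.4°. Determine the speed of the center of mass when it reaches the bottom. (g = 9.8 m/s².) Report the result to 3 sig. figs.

For this body I = MR², i.e. k = I/(MR²) = 1.
The rolling condition ω = v/R makes the rotational term ½I(v/R)² = ½kMv², so KE_total = ½(1+k)Mv² = Mv².
The vertical drop is h = L sinθ = 7.93 × sin32.4° = 4.249 m.
Energy conservation: Mgh = Mv², so v = √(2gh/(1+k)) = √(2 × 9.8 × 4.249 / 2) ≈ 6.45 m/s.

v ≈ 6.45 m/s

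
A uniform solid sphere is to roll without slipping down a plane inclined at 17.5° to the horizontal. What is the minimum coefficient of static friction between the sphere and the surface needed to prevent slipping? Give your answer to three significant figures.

μ_min ≈ 0.0901

With I = (2/5)MR², the ratio k = I/(MR²) is 0.4.
Newton's second law down the slope: Mg sinθ − f = Ma. The torque equation fR = Iα (with α = a/R) gives f = kMa.
These give a = g sinθ/(1+k) and the required friction f = kMg sinθ/(1+k).
The normal force is N = Mg cosθ, so μ_min = f/N = k tanθ/(1+k).
μ_min = 0.4 × tan17.5° / 1.4 ≈ 0.0901.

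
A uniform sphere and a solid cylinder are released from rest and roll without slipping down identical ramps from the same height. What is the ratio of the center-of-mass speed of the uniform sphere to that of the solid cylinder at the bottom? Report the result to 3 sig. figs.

v_ratio ≈ 1.04

Each satisfies Mgh = ½(1+k)Mv² with k = I/(MR²), so v ∝ 1/√(1+k).
For the uniform sphere k = 0.4; for the solid cylinder k = 0.5.
v₁/v₂ = √((1+k₂)/(1+k₁)) = √(1.5/1.4) ≈ 1.04.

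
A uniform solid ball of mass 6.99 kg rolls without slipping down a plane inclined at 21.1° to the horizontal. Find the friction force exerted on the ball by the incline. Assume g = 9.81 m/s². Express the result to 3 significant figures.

f ≈ 7.05 N

With I = (2/5)MR², the ratio k = I/(MR²) is 0.4.
Along the incline Mg sinθ − f = Ma, and torque about the center fR = Iα = kMR²(a/R) gives f = kMa.
Combining, a = g sinθ/(1+k) and f = kMa = kMg sinθ/(1+k).
f = 0.4 × 6.99 × 9.81 × sin21.1° / 1.4 ≈ 7.05 N.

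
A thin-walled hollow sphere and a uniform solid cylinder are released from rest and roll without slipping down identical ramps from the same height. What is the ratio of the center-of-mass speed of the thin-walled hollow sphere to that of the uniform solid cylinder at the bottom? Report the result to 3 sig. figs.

v_ratio ≈ 0.949

Each satisfies Mgh = ½(1+k)Mv² with k = I/(MR²), so v ∝ 1/√(1+k).
For the thin-walled hollow sphere k = 2/3; for the uniform solid cylinder k = 0.5.
v₁/v₂ = √((1+k₂)/(1+k₁)) = √(1.5/1.667) ≈ 0.949.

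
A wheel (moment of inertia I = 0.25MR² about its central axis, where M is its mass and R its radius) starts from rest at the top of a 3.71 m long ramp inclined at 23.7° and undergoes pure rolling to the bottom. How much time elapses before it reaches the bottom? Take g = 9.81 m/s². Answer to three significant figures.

t ≈ 1.53 s

With I = 0.25MR², the ratio k = I/(MR²) is 0.25.
Along the incline Mg sinθ − f = Ma, and torque about the center fR = Iα = kMR²(a/R) gives f = kMa.
Hence a = g sinθ/(1+k) = 9.81×sin23.7°/1.25 = 3.154 m/s².
With constant a from rest, t = √(2L/a) = √(2·3.71/3.154) ≈ 1.53 s.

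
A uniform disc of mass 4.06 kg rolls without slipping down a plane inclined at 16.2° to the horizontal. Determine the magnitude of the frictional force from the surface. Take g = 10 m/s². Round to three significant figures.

For this body I = (1/2)MR², i.e. k = I/(MR²) = 0.5.
Along the incline Mg sinθ − f = Ma, and torque about the center fR = Iα = kMR²(a/R) gives f = kMa.
Combining, a = g sinθ/(1+k) and f = kMa = kMg sinθ/(1+k).
f = 0.5 × 4.06 × 10 × sin16.2° / 1.5 ≈ 3.78 N.

f ≈ 3.78 N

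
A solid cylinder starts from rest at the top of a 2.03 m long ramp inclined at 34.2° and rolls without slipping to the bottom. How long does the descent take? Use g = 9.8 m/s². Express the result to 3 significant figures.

With I = (1/2)MR², the ratio k = I/(MR²) is 0.5.
Along the incline Mg sinθ − f = Ma, and torque about the center fR = Iα = kMR²(a/R) gives f = kMa.
Hence a = g sinθ/(1+k) = 9.8×sin34.2°/1.5 = 3.672 m/s².
With constant a from rest, t = √(2L/a) = √(2·2.03/3.672) ≈ 1.05 s.

t ≈ 1.05 s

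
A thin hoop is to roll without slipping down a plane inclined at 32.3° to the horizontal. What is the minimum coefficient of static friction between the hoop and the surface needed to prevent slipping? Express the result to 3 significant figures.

Here I = MR², so the shape factor k = I/(MR²) = 1.
Newton's second law down the slope: Mg sinθ − f = Ma. The torque equation fR = Iα (with α = a/R) gives f = kMa.
These give a = g sinθ/(1+k) and the required friction f = kMg sinθ/(1+k).
With N = Mg cosθ, the no-slip condition f ≤ μN gives μ_min = f/N = k tanθ/(1+k).
μ_min = 1 × tan32.3° / 2 ≈ 0.316.

μ_min ≈ 0.316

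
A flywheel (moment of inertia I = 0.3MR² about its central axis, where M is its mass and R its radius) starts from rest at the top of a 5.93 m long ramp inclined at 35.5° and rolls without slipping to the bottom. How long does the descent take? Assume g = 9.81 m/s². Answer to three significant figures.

t ≈ 1.65 s

Here I = 0.3MR², so the shape factor k = I/(MR²) = 0.3.
Translational: Mg sinθ − f = Ma. Rotational about the CM: fR = Iα = kMRa, so f = kMa.
Hence a = g sinθ/(1+k) = 9.81×sin35.5°/1.3 = 4.382 m/s².
Starting from rest, L = ½at², so t = √(2L/a) = √(2×5.93/4.382) ≈ 1.65 s.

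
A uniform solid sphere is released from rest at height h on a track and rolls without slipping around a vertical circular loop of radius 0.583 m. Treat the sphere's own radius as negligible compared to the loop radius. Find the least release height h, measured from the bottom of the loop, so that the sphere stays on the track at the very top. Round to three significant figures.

With I = (2/5)MR², the ratio k = I/(MR²) is 0.4.
At the top, contact is just lost when gravity alone supplies the centripetal force: Mg = Mv_top²/r, i.e. v_top² = gr.
With ω = v/R, the kinetic energy at speed v is ½(1+k)Mv² = (7/10)Mv².
Energy conservation from release (height h) to the top (height 2r): Mgh = Mg(2r) + (7/10)M·gr.
Thus h_min = 2r + (1+k)r/2 = r(2 + 1.4/2) = 0.583 × 2.7 ≈ 1.57 m.

h_min ≈ 1.57 m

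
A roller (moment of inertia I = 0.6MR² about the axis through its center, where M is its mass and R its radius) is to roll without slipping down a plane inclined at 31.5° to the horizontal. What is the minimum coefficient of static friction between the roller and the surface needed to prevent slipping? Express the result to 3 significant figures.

μ_min ≈ 0.230

Here I = 0.6MR², so the shape factor k = I/(MR²) = 0.6.
Translational: Mg sinθ − f = Ma. Rotational about the CM: fR = Iα = kMRa, so f = kMa.
These give a = g sinθ/(1+k) and the required friction f = kMg sinθ/(1+k).
The normal force is N = Mg cosθ, so μ_min = f/N = k tanθ/(1+k).
μ_min = 0.6 × tan31.5° / 1.6 ≈ 0.230.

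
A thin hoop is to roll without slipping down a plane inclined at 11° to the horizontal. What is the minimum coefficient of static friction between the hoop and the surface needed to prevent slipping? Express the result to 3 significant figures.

μ_min ≈ 0.0972

Here I = MR², so the shape factor k = I/(MR²) = 1.
Translational: Mg sinθ − f = Ma. Rotational about the CM: fR = Iα = kMRa, so f = kMa.
These give a = g sinθ/(1+k) and the required friction f = kMg sinθ/(1+k).
The normal force is N = Mg cosθ, so μ_min = f/N = k tanθ/(1+k).
μ_min = 1 × tan11° / 2 ≈ 0.0972.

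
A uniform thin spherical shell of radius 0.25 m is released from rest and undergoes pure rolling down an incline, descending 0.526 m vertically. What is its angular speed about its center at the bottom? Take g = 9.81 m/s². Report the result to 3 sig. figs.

ω ≈ 9.95 rad/s

The moment of inertia is (2/3)MR², giving k ≡ I/(MR²) = 2/3.
Pure rolling means v = ωR; then KE = ½Mv² + ½I(v/R)² = ½(1+k)Mv² = (5/6)Mv².
Energy conservation Mgh = ½(1+k)Mv² gives v = √(2gh/(1+k)) = √(2 × 9.81 × 0.526 / 1.667) = 2.488 m/s.
Then ω = v/R = 2.488 / 0.25 ≈ 9.95 rad/s.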